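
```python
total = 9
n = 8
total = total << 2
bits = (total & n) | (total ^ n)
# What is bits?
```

Trace:
`total = 9` → total = 9
`n = 8` → n = 8
`total = total << 2` → total = 36
`bits = (total & n) | (total ^ n)` → bits = 44
So bits = 44

Answer: 44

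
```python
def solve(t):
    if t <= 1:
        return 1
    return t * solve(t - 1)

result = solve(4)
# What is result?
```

solve(4) = 4 * 3 * 2 * 1 = 24

Answer: 24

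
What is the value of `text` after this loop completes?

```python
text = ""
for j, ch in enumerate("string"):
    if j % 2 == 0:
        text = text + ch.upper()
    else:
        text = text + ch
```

Uppercase even positions in 'string'
`text` takes the values: "" → "S" → "St" → "StR" → "StRi" → "StRiN" → "StRiNg"

Answer: "StRiNg"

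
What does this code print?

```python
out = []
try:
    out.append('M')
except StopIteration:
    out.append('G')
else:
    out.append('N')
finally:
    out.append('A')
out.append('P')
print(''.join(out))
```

Execution trace: 'M' (try body, no exception) → 'N' (else) → 'A' (finally) → 'P' (after the try/except). Output: MNAP

Answer: MNAP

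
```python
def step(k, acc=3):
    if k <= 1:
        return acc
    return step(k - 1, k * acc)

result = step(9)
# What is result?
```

Accumulator trace (n, acc): (9, 3) -> (8, 27) -> (7, 216) -> (6, 1512) -> (5, 9072) -> (4, 45360) -> (3, 181440) -> (2, 544320) -> (1, 1088640) -> return 1088640

Answer: 1088640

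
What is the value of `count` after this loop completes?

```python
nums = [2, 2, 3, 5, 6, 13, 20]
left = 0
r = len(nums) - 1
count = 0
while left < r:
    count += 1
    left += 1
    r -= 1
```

Iterations until pointers meet (list length 7)
`count` takes the values: 0 → 1 → 2 → 3

Answer: 3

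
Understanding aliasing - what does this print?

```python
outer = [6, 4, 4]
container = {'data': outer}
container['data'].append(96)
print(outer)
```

Key concept: dict holds reference to list.
Step by step:
`outer = [6, 4, 4]` → outer = [6, 4, 4]
`container = {'data': outer}` → container = {'data': [6, 4, 4]}
`container['data'].append(96)` → outer = [6, 4, 4, 96]; container = {'data': [6, 4, 4, 96]}
`print(outer)` → prints [6, 4, 4, 96]

Answer: [6, 4, 4, 96]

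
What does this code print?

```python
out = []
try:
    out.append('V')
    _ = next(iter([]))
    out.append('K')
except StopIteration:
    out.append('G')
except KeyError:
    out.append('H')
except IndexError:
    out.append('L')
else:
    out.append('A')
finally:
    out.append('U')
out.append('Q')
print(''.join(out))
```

Execution trace: 'V' (try body) → 'G' (except StopIteration) → 'U' (finally) → 'Q' (after the try/except). Output: VGUQ

Answer: VGUQ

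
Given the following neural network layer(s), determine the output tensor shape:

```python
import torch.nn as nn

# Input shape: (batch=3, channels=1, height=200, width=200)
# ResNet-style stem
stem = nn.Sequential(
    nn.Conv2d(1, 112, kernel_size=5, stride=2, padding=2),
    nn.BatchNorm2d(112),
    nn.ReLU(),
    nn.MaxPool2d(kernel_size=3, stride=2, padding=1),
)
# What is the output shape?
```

Input: (3, 1, 200, 200) -> after Conv2d 5x5 stride=2: (3, 112, 100, 100) -> Output: (3, 112, 50, 50)

Answer: (3, 112, 50, 50)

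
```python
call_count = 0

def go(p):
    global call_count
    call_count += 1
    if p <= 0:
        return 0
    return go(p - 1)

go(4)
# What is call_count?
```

Linear recursion stepping by 1: 5 calls from p=4 down to ≤0.

Answer: 5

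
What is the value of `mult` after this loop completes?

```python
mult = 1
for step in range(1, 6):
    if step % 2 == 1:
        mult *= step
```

Product of odd numbers 1 to 5
`mult` takes the values: 1 → 3 → 15

Answer: 15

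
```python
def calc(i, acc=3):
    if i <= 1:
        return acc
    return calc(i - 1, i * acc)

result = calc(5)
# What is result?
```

Accumulator trace (n, acc): (5, 3) -> (4, 15) -> (3, 60) -> (2, 180) -> (1, 360) -> return 360

Answer: 360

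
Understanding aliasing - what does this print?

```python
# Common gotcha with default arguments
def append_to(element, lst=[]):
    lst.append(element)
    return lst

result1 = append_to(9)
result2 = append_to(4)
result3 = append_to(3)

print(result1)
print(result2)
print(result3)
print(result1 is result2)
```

Key concept: mutable default argument gotcha.
Step by step:
`result1 = append_to(9)` → result1 = [9]
`result2 = append_to(4)` → result1 = [9, 4] (same object as result2); result2 = [9, 4] (same object as result1)
`result3 = append_to(3)` → result1 = [9, 4, 3] (same object as result2, result3); result2 = [9, 4, 3] (same object as result1, result3); result3 = [9, 4, 3] (same object as result1, result2)
`print(result1)` → prints [9, 4, 3]
`print(result2)` → prints [9, 4, 3]
`print(result3)` → prints [9, 4, 3]
`print(result1 is result2)` → prints True

Answer:
[9, 4, 3]
[9, 4, 3]
[9, 4, 3]
True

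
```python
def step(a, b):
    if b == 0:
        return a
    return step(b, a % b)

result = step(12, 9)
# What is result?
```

step(12, 9) -> step(9, 3) -> step(3, 0) -> 3

Answer: 3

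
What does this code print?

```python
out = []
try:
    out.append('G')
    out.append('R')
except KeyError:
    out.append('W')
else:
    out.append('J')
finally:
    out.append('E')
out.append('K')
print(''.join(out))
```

Execution trace: 'G' (try body) → 'R' (try body, no exception) → 'J' (else) → 'E' (finally) → 'K' (after the try/except). Output: GRJEK

Answer: GRJEK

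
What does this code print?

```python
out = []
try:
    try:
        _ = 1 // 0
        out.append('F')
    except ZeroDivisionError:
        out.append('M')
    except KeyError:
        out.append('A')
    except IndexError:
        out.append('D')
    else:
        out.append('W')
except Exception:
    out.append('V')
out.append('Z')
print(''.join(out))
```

Execution trace: 'M' (inner except ZeroDivisionError) → 'Z' (after the try/except). Output: MZ

Answer: MZ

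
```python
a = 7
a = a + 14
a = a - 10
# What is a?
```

Trace:
`a = 7` → a = 7
`a = a + 14` → a = 21
`a = a - 10` → a = 11
So a = 11

Answer: 11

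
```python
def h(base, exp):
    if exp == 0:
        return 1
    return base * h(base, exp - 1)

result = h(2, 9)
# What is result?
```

h(2, 9) = 2 * 2 * 2 * 2 * 2 * 2 * 2 * 2 * 2 = 512

Answer: 512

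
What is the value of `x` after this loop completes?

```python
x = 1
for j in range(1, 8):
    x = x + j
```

Start at 1, add 1 through 7
`x` takes the values: 1 → 2 → 4 → 7 → 11 → 16 → 22 → 29

Answer: 29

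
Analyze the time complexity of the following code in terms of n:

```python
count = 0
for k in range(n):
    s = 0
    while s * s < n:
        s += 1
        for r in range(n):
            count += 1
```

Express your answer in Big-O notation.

Each loop level contributes: n × √n × n. Multiplying the contributions gives O(n^2√n).

Answer: O(n^2√n)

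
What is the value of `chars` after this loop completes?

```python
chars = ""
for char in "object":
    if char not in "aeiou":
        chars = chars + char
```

Remove vowels from 'object'
`chars` takes the values: "" → "b" → "bj" → "bjc" → "bjct"

Answer: "bjct"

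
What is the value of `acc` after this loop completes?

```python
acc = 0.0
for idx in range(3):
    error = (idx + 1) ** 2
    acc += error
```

Sum of squared losses 1² + 2² + ... + 3²
`acc` takes the values: 0.0 → 1.0 → 5.0 → 14.0

Answer: 14.0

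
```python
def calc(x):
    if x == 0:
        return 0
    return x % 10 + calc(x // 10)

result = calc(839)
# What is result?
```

Sum of digits of 839: 9 + 3 + 8 = 20

Answer: 20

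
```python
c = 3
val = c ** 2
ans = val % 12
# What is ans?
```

Trace:
`c = 3` → c = 3
`val = c ** 2` → val = 9
`ans = val % 12` → ans = 9
So ans = 9

Answer: 9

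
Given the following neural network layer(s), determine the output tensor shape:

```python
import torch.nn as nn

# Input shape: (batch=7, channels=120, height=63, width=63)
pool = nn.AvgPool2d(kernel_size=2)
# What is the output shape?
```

Input: (7, 120, 63, 63) -> Output: (7, 120, 31, 31)

Answer: (7, 120, 31, 31)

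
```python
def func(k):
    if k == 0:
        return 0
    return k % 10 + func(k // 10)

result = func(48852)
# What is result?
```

Sum of digits of 48852: 2 + 5 + 8 + 8 + 4 = 27

Answer: 27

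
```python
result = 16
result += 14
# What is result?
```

Trace:
`result = 16` → result = 16
`result += 14` → result = 30
So result = 30

Answer: 30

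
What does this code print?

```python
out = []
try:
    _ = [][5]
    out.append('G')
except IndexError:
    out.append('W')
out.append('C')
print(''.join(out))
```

Execution trace: 'W' (except IndexError) → 'C' (after the try/except). Output: WC

Answer: WC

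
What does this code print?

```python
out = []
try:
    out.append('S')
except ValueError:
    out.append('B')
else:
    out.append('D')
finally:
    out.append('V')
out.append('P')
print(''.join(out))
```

Execution trace: 'S' (try body, no exception) → 'D' (else) → 'V' (finally) → 'P' (after the try/except). Output: SDVP

Answer: SDVP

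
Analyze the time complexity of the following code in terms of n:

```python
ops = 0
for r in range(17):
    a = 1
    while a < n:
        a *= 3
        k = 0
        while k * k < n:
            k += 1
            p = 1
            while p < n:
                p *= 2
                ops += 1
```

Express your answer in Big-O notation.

Each loop level contributes: 1 × log n × √n × log n. Multiplying the contributions gives O(√n log² n).

Answer: O(√n log² n)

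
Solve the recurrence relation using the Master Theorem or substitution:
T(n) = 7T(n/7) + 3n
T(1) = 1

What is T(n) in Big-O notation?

By Master Theorem: a=7, b=7, f(n)=3n. Since log_7(7) = 1 and f(n) = Θ(n^1), Case 2 applies. T(n) = O(n log n).

Answer: O(n log n)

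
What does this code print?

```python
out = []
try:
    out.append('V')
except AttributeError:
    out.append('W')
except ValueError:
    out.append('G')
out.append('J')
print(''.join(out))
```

Execution trace: 'V' (try body, no exception) → 'J' (after the try/except). Output: VJ

Answer: VJ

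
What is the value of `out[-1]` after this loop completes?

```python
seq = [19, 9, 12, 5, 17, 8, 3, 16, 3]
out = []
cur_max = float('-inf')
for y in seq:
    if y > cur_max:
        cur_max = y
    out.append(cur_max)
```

Running max ends at 19
`out` takes the values: [] → [19] → [19, 19] → [19, 19, 19] → [19, 19, 19, 19] → [19, 19, 19, 19, 19] → [19, 19, 19, 19, 19, 19] → [19, 19, 19, 19, 19, 19, 19] → [19, 19, 19, 19, 19, 19, 19, 19] → [19, 19, 19, 19, 19, 19, 19, 19, 19]
So `out[-1]` = 19

Answer: 19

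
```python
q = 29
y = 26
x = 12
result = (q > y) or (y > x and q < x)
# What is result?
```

Trace:
`q = 29` → q = 29
`y = 26` → y = 26
`x = 12` → x = 12
`result = (q > y) or (y > x and q < x)` → result = True
So result = True

Answer: True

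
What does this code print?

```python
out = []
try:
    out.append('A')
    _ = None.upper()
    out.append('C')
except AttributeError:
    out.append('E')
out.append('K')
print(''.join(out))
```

Execution trace: 'A' (try body) → 'E' (except AttributeError) → 'K' (after the try/except). Output: AEK

Answer: AEK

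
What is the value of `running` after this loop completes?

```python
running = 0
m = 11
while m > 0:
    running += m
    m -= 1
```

Sum 11 down to 1
`running` takes the values: 0 → 11 → 21 → 30 → 38 → 45 → 51 → 56 → 60 → 63 → 65 → 66

Answer: 66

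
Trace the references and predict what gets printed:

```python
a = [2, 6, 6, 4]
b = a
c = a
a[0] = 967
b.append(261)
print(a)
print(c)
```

Key concept: multiple aliases.
Step by step:
`a = [2, 6, 6, 4]` → a = [2, 6, 6, 4]
`b = a` → b = [2, 6, 6, 4] (same object as a)
`c = a` → c = [2, 6, 6, 4] (same object as a, b)
`a[0] = 967` → a = [967, 6, 6, 4] (same object as b, c); b = [967, 6, 6, 4] (same object as a, c); c = [967, 6, 6, 4] (same object as a, b)
`b.append(261)` → a = [967, 6, 6, 4, 261] (same object as b, c); b = [967, 6, 6, 4, 261] (same object as a, c); c = [967, 6, 6, 4, 261] (same object as a, b)
`print(a)` → prints [967, 6, 6, 4, 261]
`print(c)` → prints [967, 6, 6, 4, 261]

Answer:
[967, 6, 6, 4, 261]
[967, 6, 6, 4, 261]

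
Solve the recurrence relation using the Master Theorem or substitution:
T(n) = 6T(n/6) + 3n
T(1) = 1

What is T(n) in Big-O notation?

By Master Theorem: a=6, b=6, f(n)=3n. Since log_6(6) = 1 and f(n) = Θ(n^1), Case 2 applies. T(n) = O(n log n).

Answer: O(n log n)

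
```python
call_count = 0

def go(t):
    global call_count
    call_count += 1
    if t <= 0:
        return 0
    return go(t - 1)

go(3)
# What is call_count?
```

Linear recursion stepping by 1: 4 calls from t=3 down to ≤0.

Answer: 4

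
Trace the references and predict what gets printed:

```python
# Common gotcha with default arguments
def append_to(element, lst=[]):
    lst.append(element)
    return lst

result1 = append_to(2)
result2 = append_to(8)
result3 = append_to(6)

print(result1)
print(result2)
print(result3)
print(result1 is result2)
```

Key concept: mutable default argument gotcha.
Step by step:
`result1 = append_to(2)` → result1 = [2]
`result2 = append_to(8)` → result1 = [2, 8] (same object as result2); result2 = [2, 8] (same object as result1)
`result3 = append_to(6)` → result1 = [2, 8, 6] (same object as result2, result3); result2 = [2, 8, 6] (same object as result1, result3); result3 = [2, 8, 6] (same object as result1, result2)
`print(result1)` → prints [2, 8, 6]
`print(result2)` → prints [2, 8, 6]
`print(result3)` → prints [2, 8, 6]
`print(result1 is result2)` → prints True

Answer:
[2, 8, 6]
[2, 8, 6]
[2, 8, 6]
True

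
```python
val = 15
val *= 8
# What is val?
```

Trace:
`val = 15` → val = 15
`val *= 8` → val = 120
So val = 120

Answer: 120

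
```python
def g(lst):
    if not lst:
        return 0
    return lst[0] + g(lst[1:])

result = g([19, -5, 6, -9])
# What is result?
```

19 + (-5) + 6 + (-9) + 0 = 11

Answer: 11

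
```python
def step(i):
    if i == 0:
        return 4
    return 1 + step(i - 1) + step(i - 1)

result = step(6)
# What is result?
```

step(i) = 1 + 2·step(i-1), step(0)=4. Closed form: (4+1)·2^6 - 1 = 319.

Answer: 319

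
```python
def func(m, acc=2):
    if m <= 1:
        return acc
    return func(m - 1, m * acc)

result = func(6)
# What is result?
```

Accumulator trace (n, acc): (6, 2) -> (5, 12) -> (4, 60) -> (3, 240) -> (2, 720) -> (1, 1440) -> return 1440

Answer: 1440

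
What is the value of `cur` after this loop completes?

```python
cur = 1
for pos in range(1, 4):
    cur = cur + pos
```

Start at 1, add 1 through 3
`cur` takes the values: 1 → 2 → 4 → 7

Answer: 7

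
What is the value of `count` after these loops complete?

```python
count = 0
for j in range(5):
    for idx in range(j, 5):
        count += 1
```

Upper triangle: 5 + 4 + ... + 1
`count` takes the values: 0 → 1 → 2 → 3 → 4 → 5 → 6 → 7 → 8 → 9 → 10 → 11 → 12 → 13 → 14 → 15

Answer: 15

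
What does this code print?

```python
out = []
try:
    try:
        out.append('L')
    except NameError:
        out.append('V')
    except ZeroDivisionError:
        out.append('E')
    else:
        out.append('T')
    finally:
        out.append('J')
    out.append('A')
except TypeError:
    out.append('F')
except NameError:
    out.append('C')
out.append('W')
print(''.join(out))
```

Execution trace: 'L' (inner try body, no exception) → 'T' (inner else) → 'J' (inner finally) → 'A' (try body, no exception) → 'W' (after the try/except). Output: LTJAW

Answer: LTJAW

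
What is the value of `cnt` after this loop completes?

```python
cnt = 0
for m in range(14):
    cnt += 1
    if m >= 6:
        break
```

Loop breaks when m reaches 6, cnt is 7
`cnt` takes the values: 0 → 1 → 2 → 3 → 4 → 5 → 6 → 7

Answer: 7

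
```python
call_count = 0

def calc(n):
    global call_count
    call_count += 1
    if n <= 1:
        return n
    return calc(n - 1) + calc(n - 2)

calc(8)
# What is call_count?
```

Calls(n) = 1 + Calls(n-1) + Calls(n-2); Calls(0)=Calls(1)=1. For n=8 this gives 67.

Answer: 67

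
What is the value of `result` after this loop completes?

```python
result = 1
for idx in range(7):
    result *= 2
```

2^7 = 128
`result` takes the values: 1 → 2 → 4 → 8 → 16 → 32 → 64 → 128

Answer: 128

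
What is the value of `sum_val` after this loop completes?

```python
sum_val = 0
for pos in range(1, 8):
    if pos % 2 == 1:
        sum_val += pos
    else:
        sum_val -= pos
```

Add odd, subtract even
`sum_val` takes the values: 0 → 1 → -1 → 2 → -2 → 3 → -3 → 4

Answer: 4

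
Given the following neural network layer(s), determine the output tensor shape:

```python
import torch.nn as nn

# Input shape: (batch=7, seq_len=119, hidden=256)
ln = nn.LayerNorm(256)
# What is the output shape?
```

Input: (7, 119, 256) -> Output: (7, 119, 256)

Answer: (7, 119, 256)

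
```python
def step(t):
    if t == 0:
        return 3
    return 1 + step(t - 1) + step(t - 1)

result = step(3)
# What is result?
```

step(t) = 1 + 2·step(t-1), step(0)=3. Closed form: (3+1)·2^3 - 1 = 31.

Answer: 31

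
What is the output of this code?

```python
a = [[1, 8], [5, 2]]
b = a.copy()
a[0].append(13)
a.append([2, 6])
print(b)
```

Key concept: shallow copy with nested lists.
Step by step:
`a = [[1, 8], [5, 2]]` → a = [[1, 8], [5, 2]]
`b = a.copy()` → b = [[1, 8], [5, 2]]
`a[0].append(13)` → a = [[1, 8, 13], [5, 2]]; b = [[1, 8, 13], [5, 2]]
`a.append([2, 6])` → a = [[1, 8, 13], [5, 2], [2, 6]]
`print(b)` → prints [[1, 8, 13], [5, 2]]

Answer: [[1, 8, 13], [5, 2]]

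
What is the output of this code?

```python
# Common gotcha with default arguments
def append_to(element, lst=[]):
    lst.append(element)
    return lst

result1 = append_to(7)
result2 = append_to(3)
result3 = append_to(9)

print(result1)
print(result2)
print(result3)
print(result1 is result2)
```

Key concept: mutable default argument gotcha.
Step by step:
`result1 = append_to(7)` → result1 = [7]
`result2 = append_to(3)` → result1 = [7, 3] (same object as result2); result2 = [7, 3] (same object as result1)
`result3 = append_to(9)` → result1 = [7, 3, 9] (same object as result2, result3); result2 = [7, 3, 9] (same object as result1, result3); result3 = [7, 3, 9] (same object as result1, result2)
`print(result1)` → prints [7, 3, 9]
`print(result2)` → prints [7, 3, 9]
`print(result3)` → prints [7, 3, 9]
`print(result1 is result2)` → prints True

Answer:
[7, 3, 9]
[7, 3, 9]
[7, 3, 9]
True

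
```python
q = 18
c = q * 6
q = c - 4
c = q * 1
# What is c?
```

Trace:
`q = 18` → q = 18
`c = q * 6` → c = 108
`q = c - 4` → q = 104
`c = q * 1` → c = 104
So c = 104

Answer: 104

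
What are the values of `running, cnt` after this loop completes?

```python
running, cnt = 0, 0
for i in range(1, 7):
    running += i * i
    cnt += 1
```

Sum of squares and count
`running, cnt` takes the values: (0, 0) → (1, 0) → (1, 1) → (5, 1) → (5, 2) → (14, 2) → (14, 3) → (30, 3) → (30, 4) → (55, 4) → (55, 5) → (91, 5) → (91, 6)

Answer: 91, 6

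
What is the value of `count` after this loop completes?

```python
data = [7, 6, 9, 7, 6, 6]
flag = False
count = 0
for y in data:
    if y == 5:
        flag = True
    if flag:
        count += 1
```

Count elements after first 5 in [7, 6, 9, 7, 6, 6]
`count` takes the values: 0

Answer: 0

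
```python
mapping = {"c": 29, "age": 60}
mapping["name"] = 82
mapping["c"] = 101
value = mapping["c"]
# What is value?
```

Trace:
`mapping = {"c": 29, "age": 60}` → mapping = {'c': 29, 'age': 60}
`mapping["name"] = 82` → mapping = {'c': 29, 'age': 60, 'name': 82}
`mapping["c"] = 101` → mapping = {'c': 101, 'age': 60, 'name': 82}
`value = mapping["c"]` → value = 101
So value = 101

Answer: 101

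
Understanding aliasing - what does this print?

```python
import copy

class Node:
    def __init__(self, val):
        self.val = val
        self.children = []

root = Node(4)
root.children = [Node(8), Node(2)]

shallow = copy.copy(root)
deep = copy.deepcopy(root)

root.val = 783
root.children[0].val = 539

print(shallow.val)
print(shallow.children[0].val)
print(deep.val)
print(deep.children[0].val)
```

Key concept: deep copy with custom objects.
Step by step:
`root = Node(4)` → root = Node(val=4, children=[])
`root.children = [Node(8), Node(2)]` → root = Node(val=4, children=[Node(val=8, children=[]), Node(val=2, children=[])])
`shallow = copy.copy(root)` → shallow = Node(val=4, children=[Node(val=8, children=[]), Node(val=2, children=[])])
`deep = copy.deepcopy(root)` → deep = Node(val=4, children=[Node(val=8, children=[]), Node(val=2, children=[])])
`root.val = 783` → root = Node(val=783, children=[Node(val=8, children=[]), Node(val=2, children=[])])
`root.children[0].val = 539` → root = Node(val=783, children=[Node(val=539, children=[]), Node(val=2, children=[])]); shallow = Node(val=4, children=[Node(val=539, children=[]), Node(val=2, children=[])])
`print(shallow.val)` → prints 4
`print(shallow.children[0].val)` → prints 539
`print(deep.val)` → prints 4
`print(deep.children[0].val)` → prints 8

Answer:
4
539
4
8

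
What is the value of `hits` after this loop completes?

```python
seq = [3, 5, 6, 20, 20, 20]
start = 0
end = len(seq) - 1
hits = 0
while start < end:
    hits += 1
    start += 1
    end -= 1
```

Iterations until pointers meet (list length 6)
`hits` takes the values: 0 → 1 → 2 → 3

Answer: 3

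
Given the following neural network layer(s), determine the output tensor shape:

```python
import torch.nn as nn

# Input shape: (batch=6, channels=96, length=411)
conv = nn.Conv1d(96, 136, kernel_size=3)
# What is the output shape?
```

Input: (6, 96, 411) -> Output: (6, 136, 409)

Answer: (6, 136, 409)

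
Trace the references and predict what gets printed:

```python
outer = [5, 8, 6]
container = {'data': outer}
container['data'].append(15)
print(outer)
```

Key concept: dict holds reference to list.
Step by step:
`outer = [5, 8, 6]` → outer = [5, 8, 6]
`container = {'data': outer}` → container = {'data': [5, 8, 6]}
`container['data'].append(15)` → outer = [5, 8, 6, 15]; container = {'data': [5, 8, 6, 15]}
`print(outer)` → prints [5, 8, 6, 15]

Answer: [5, 8, 6, 15]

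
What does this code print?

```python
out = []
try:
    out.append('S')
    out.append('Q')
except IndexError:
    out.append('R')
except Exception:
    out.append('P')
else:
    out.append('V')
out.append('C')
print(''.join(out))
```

Execution trace: 'S' (try body) → 'Q' (try body, no exception) → 'V' (else) → 'C' (after the try/except). Output: SQVC

Answer: SQVC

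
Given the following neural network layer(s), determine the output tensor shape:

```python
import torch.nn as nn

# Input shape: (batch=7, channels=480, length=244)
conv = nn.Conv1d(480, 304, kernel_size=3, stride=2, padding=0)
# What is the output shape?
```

Input: (7, 480, 244) -> Output: (7, 304, 121)

Answer: (7, 304, 121)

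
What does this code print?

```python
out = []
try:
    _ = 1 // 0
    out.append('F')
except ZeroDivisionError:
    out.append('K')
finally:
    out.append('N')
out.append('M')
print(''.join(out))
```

Execution trace: 'K' (except ZeroDivisionError) → 'N' (finally) → 'M' (after the try/except). Output: KNM

Answer: KNM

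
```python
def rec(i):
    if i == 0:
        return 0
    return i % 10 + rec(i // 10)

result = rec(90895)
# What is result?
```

Sum of digits of 90895: 5 + 9 + 8 + 0 + 9 = 31

Answer: 31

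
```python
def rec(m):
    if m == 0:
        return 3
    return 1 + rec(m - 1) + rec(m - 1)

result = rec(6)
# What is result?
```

rec(m) = 1 + 2·rec(m-1), rec(0)=3. Closed form: (3+1)·2^6 - 1 = 255.

Answer: 255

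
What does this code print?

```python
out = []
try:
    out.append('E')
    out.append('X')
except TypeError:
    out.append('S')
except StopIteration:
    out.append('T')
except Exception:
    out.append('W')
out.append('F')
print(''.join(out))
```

Execution trace: 'E' (try body) → 'X' (try body, no exception) → 'F' (after the try/except). Output: EXF

Answer: EXF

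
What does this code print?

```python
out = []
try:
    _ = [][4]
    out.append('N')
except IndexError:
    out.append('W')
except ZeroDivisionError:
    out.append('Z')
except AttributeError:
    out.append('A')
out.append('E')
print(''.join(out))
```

Execution trace: 'W' (except IndexError) → 'E' (after the try/except). Output: WE

Answer: WE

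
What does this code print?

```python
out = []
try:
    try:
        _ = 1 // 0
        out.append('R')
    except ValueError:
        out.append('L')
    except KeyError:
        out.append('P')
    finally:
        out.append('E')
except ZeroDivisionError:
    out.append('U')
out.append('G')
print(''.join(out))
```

Execution trace: 'E' (finally) → 'U' (outer except ZeroDivisionError) → 'G' (after the try/except). Output: EUG

Answer: EUG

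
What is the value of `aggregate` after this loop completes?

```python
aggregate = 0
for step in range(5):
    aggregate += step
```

Sum of 0 to 4 = 10
`aggregate` takes the values: 0 → 1 → 3 → 6 → 10

Answer: 10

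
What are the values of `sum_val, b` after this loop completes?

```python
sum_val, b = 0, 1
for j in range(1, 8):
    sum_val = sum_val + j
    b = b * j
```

Sum and factorial of 1 to 7
`sum_val, b` takes the values: (0, 1) → (1, 1) → (3, 1) → (3, 2) → (6, 2) → (6, 6) → (10, 6) → (10, 24) → (15, 24) → (15, 120) → (21, 120) → (21, 720) → (28, 720) → (28, 5040)

Answer: 28, 5040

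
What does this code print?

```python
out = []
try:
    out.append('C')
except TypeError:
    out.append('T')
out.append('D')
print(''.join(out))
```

Execution trace: 'C' (try body, no exception) → 'D' (after the try/except). Output: CD

Answer: CD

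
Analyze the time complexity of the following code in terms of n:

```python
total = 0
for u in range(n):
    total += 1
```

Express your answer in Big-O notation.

Each loop level contributes: n. Multiplying the contributions gives O(n).

Answer: O(n)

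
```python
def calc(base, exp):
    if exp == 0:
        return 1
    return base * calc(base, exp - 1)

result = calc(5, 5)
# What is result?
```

calc(5, 5) = 5 * 5 * 5 * 5 * 5 = 3125

Answer: 3125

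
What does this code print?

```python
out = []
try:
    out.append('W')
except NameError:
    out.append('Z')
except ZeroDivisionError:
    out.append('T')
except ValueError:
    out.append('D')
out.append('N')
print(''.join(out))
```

Execution trace: 'W' (try body, no exception) → 'N' (after the try/except). Output: WN

Answer: WN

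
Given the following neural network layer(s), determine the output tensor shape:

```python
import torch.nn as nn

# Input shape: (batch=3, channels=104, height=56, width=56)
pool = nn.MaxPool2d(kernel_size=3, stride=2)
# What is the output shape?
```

Input: (3, 104, 56, 56) -> Output: (3, 104, 27, 27)

Answer: (3, 104, 27, 27)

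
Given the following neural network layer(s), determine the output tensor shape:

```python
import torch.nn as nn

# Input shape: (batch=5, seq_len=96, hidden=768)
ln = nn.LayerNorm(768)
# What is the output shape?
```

Input: (5, 96, 768) -> Output: (5, 96, 768)

Answer: (5, 96, 768)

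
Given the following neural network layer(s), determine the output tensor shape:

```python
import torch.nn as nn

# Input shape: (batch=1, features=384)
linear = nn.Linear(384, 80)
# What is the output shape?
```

Input: (1, 384) -> Output: (1, 80)

Answer: (1, 80)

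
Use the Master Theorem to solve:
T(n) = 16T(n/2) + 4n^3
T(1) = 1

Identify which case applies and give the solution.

a=16, b=2, f(n)=4n^3. log_2(16) = 4. Since c=3 < 4, Case 1 applies: T(n) = Θ(n^log_b(a)) = O(n^4).

Answer: O(n^4) - Case 1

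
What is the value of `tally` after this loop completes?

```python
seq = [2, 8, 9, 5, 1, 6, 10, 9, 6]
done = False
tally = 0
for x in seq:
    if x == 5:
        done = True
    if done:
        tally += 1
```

Count elements after first 5 in [2, 8, 9, 5, 1, 6, 10, 9, 6]
`tally` takes the values: 0 → 1 → 2 → 3 → 4 → 5 → 6

Answer: 6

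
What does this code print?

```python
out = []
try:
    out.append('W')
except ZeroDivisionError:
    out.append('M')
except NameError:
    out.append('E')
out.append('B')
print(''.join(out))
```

Execution trace: 'W' (try body, no exception) → 'B' (after the try/except). Output: WB

Answer: WB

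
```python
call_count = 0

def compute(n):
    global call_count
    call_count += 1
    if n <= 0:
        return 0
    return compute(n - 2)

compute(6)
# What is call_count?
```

Linear recursion stepping by 2: 4 calls from n=6 down to ≤0.

Answer: 4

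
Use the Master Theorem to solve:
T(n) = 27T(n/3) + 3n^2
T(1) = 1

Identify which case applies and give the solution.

a=27, b=3, f(n)=3n^2. log_3(27) = 3. Since c=2 < 3, Case 1 applies: T(n) = Θ(n^log_b(a)) = O(n^3).

Answer: O(n^3) - Case 1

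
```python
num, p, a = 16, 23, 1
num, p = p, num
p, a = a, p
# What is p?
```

Trace:
`num, p, a = 16, 23, 1` → num = 16; p = 23; a = 1
`num, p = p, num` → num = 23; p = 16
`p, a = a, p` → p = 1; a = 16
So p = 1

Answer: 1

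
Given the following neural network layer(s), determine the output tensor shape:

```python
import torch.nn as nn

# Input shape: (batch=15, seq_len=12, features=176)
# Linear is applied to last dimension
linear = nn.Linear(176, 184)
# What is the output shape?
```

Input: (15, 12, 176) -> Output: (15, 12, 184)

Answer: (15, 12, 184)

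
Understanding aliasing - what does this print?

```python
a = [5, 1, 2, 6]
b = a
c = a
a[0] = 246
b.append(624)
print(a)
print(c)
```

Key concept: multiple aliases.
Step by step:
`a = [5, 1, 2, 6]` → a = [5, 1, 2, 6]
`b = a` → b = [5, 1, 2, 6] (same object as a)
`c = a` → c = [5, 1, 2, 6] (same object as a, b)
`a[0] = 246` → a = [246, 1, 2, 6] (same object as b, c); b = [246, 1, 2, 6] (same object as a, c); c = [246, 1, 2, 6] (same object as a, b)
`b.append(624)` → a = [246, 1, 2, 6, 624] (same object as b, c); b = [246, 1, 2, 6, 624] (same object as a, c); c = [246, 1, 2, 6, 624] (same object as a, b)
`print(a)` → prints [246, 1, 2, 6, 624]
`print(c)` → prints [246, 1, 2, 6, 624]

Answer:
[246, 1, 2, 6, 624]
[246, 1, 2, 6, 624]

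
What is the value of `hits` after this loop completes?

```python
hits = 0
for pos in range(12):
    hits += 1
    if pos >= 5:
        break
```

Loop breaks when pos reaches 5, hits is 6
`hits` takes the values: 0 → 1 → 2 → 3 → 4 → 5 → 6

Answer: 6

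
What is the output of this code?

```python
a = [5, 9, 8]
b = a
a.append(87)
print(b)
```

Key concept: basic list aliasing.
Step by step:
`a = [5, 9, 8]` → a = [5, 9, 8]
`b = a` → b = [5, 9, 8] (same object as a)
`a.append(87)` → a = [5, 9, 8, 87] (same object as b); b = [5, 9, 8, 87] (same object as a)
`print(b)` → prints [5, 9, 8, 87]

Answer: [5, 9, 8, 87]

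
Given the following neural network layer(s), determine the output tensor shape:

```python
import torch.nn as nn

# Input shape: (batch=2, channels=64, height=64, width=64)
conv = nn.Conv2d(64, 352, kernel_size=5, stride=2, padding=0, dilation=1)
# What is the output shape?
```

Input: (2, 64, 64, 64) -> Output: (2, 352, 30, 30)

Answer: (2, 352, 30, 30)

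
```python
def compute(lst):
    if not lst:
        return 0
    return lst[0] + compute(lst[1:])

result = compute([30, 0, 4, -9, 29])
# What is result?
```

30 + 0 + 4 + (-9) + 29 + 0 = 54

Answer: 54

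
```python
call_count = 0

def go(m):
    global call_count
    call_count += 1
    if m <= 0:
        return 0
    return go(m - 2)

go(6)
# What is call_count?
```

Linear recursion stepping by 2: 4 calls from m=6 down to ≤0.

Answer: 4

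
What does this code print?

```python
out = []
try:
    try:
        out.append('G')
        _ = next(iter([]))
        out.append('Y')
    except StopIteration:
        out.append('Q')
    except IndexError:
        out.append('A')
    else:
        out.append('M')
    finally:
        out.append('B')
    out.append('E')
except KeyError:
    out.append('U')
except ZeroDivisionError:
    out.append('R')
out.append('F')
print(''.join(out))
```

Execution trace: 'G' (inner try body) → 'Q' (inner except StopIteration) → 'B' (inner finally) → 'E' (try body, no exception) → 'F' (after the try/except). Output: GQBEF

Answer: GQBEF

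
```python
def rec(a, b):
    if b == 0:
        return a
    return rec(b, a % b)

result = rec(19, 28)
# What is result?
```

rec(19, 28) -> rec(28, 19) -> rec(19, 9) -> rec(9, 1) -> rec(1, 0) -> 1

Answer: 1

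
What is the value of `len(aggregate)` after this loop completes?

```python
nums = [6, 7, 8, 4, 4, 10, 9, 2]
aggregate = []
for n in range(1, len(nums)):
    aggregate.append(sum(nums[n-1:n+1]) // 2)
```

Number of 2-element averages
`aggregate` takes the values: [] → [6] → [6, 7] → [6, 7, 6] → [6, 7, 6, 4] → [6, 7, 6, 4, 7] → [6, 7, 6, 4, 7, 9] → [6, 7, 6, 4, 7, 9, 5]
So `len(aggregate)` = 7

Answer: 7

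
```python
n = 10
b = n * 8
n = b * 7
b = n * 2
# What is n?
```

Trace:
`n = 10` → n = 10
`b = n * 8` → b = 80
`n = b * 7` → n = 560
`b = n * 2` → b = 1120
So n = 560

Answer: 560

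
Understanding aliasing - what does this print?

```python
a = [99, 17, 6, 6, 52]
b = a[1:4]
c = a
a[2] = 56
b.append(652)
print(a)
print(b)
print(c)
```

Key concept: slice vs alias.
Step by step:
`a = [99, 17, 6, 6, 52]` → a = [99, 17, 6, 6, 52]
`b = a[1:4]` → b = [17, 6, 6]
`c = a` → c = [99, 17, 6, 6, 52] (same object as a)
`a[2] = 56` → a = [99, 17, 56, 6, 52] (same object as c); c = [99, 17, 56, 6, 52] (same object as a)
`b.append(652)` → b = [17, 6, 6, 652]
`print(a)` → prints [99, 17, 56, 6, 52]
`print(b)` → prints [17, 6, 6, 652]
`print(c)` → prints [99, 17, 56, 6, 52]

Answer:
[99, 17, 56, 6, 52]
[17, 6, 6, 652]
[99, 17, 56, 6, 52]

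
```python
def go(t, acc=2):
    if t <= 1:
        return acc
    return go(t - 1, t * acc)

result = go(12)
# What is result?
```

Accumulator trace (n, acc): (12, 2) -> (11, 24) -> (10, 264) -> (9, 2640) -> (8, 23760) -> (7, 190080) -> (6, 1330560) -> (5, 7983360) -> (4, 39916800) -> (3, 159667200) -> (2, 479001600) -> (1, 958003200) -> return 958003200

Answer: 958003200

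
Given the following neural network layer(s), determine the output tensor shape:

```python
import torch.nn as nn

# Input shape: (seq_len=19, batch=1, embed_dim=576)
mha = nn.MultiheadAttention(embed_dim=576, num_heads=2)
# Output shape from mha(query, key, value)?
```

Input: (19, 1, 576) -> Output: (19, 1, 576)

Answer: (19, 1, 576)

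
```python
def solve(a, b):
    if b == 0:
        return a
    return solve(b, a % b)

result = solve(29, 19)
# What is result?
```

solve(29, 19) -> solve(19, 10) -> solve(10, 9) -> solve(9, 1) -> solve(1, 0) -> 1

Answer: 1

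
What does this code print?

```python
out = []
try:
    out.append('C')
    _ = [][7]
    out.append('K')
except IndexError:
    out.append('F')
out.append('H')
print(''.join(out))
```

Execution trace: 'C' (try body) → 'F' (except IndexError) → 'H' (after the try/except). Output: CFH

Answer: CFH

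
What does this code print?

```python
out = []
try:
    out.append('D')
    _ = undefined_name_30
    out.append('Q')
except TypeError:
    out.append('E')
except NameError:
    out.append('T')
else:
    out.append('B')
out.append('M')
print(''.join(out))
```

Execution trace: 'D' (try body) → 'T' (except NameError) → 'M' (after the try/except). Output: DTM

Answer: DTM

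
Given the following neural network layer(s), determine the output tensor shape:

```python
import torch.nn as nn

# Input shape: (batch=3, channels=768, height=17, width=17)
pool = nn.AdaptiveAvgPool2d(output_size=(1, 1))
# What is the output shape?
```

Input: (3, 768, 17, 17) -> Output: (3, 768, 1, 1)

Answer: (3, 768, 1, 1)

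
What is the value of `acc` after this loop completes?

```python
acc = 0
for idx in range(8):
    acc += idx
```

Sum of 0 to 7 = 28
`acc` takes the values: 0 → 1 → 3 → 6 → 10 → 15 → 21 → 28

Answer: 28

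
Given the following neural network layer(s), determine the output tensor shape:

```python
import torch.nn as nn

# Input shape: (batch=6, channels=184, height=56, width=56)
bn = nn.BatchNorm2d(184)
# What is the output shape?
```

Input: (6, 184, 56, 56) -> Output: (6, 184, 56, 56)

Answer: (6, 184, 56, 56)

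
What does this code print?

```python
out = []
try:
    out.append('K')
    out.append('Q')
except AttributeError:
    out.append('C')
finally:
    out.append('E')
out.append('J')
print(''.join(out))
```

Execution trace: 'K' (try body) → 'Q' (try body, no exception) → 'E' (finally) → 'J' (after the try/except). Output: KQEJ

Answer: KQEJ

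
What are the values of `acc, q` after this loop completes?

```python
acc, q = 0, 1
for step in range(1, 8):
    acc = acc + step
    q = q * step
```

Sum and factorial of 1 to 7
`acc, q` takes the values: (0, 1) → (1, 1) → (3, 1) → (3, 2) → (6, 2) → (6, 6) → (10, 6) → (10, 24) → (15, 24) → (15, 120) → (21, 120) → (21, 720) → (28, 720) → (28, 5040)

Answer: 28, 5040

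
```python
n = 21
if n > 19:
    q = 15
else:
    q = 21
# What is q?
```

Trace:
`n = 21` → n = 21
`if n > 19: ...` → n > 19 is True → q = 15
So q = 15

Answer: 15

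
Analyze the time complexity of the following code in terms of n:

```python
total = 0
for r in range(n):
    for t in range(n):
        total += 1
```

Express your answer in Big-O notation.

Each loop level contributes: n × n. Multiplying the contributions gives O(n^2).

Answer: O(n^2)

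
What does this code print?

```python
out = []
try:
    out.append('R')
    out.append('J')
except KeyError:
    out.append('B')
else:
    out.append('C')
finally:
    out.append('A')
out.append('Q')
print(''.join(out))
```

Execution trace: 'R' (try body) → 'J' (try body, no exception) → 'C' (else) → 'A' (finally) → 'Q' (after the try/except). Output: RJCAQ

Answer: RJCAQ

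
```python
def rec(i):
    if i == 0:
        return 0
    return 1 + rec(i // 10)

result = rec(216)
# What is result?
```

Count of digits of 216: 3

Answer: 3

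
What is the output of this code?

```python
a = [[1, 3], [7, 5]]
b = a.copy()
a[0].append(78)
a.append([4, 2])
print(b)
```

Key concept: shallow copy with nested lists.
Step by step:
`a = [[1, 3], [7, 5]]` → a = [[1, 3], [7, 5]]
`b = a.copy()` → b = [[1, 3], [7, 5]]
`a[0].append(78)` → a = [[1, 3, 78], [7, 5]]; b = [[1, 3, 78], [7, 5]]
`a.append([4, 2])` → a = [[1, 3, 78], [7, 5], [4, 2]]
`print(b)` → prints [[1, 3, 78], [7, 5]]

Answer: [[1, 3, 78], [7, 5]]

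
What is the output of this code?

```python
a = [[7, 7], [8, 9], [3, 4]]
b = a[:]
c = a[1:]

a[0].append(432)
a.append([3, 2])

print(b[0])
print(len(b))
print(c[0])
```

Key concept: slice with nested mutation.
Step by step:
`a = [[7, 7], [8, 9], [3, 4]]` → a = [[7, 7], [8, 9], [3, 4]]
`b = a[:]` → b = [[7, 7], [8, 9], [3, 4]]
`c = a[1:]` → c = [[8, 9], [3, 4]]
`a[0].append(432)` → a = [[7, 7, 432], [8, 9], [3, 4]]; b = [[7, 7, 432], [8, 9], [3, 4]]
`a.append([3, 2])` → a = [[7, 7, 432], [8, 9], [3, 4], [3, 2]]
`print(b[0])` → prints [7, 7, 432]
`print(len(b))` → prints 3
`print(c[0])` → prints [8, 9]

Answer:
[7, 7, 432]
3
[8, 9]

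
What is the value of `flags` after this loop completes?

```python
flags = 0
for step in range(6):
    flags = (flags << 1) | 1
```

Build 6 consecutive 1-bits: 0b111111
`flags` takes the values: 0 → 1 → 3 → 7 → 15 → 31 → 63

Answer: 63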